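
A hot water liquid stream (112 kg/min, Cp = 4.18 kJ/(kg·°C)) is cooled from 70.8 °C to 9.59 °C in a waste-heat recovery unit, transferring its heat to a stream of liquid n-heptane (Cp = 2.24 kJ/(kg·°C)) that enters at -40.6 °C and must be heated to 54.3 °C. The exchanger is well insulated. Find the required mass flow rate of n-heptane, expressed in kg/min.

ṁ_c = 135 kg/min

Heat released by hot stream: Q = 112 × 4.18 × (70.8 − 9.59) = 28656 kJ/min
Energy balance on cold side (adiabatic exchanger): Q = ṁ_c·Cp_c·(T_c,out − T_c,in)
ṁ_c = 28656 / [2.24 × (54.3 − -40.6)] = 134.8 kg/min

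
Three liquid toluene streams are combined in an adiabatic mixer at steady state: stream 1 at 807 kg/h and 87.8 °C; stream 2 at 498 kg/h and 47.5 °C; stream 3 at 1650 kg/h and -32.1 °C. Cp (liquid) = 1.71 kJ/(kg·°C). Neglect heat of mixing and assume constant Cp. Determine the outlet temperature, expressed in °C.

No heat crosses the boundary, so H_out = H_in.
T_out = Σ ṁᵢCp,ᵢTᵢ / Σ ṁᵢCp,ᵢ
      = 71041 / 5053.1 = 14.059 °C

T_out = 14.1 °C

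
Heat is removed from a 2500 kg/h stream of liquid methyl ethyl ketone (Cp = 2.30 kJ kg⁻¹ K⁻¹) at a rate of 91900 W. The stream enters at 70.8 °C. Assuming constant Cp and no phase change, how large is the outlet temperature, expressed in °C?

Q = 91900 W = 330840 kJ/h
ΔT = Q/(ṁ·Cp) = 330840/(2500×2.30) = 57.537 K
T_out = 70.8 − 57.537 = 13.263 °C

T_out = 13.3 °C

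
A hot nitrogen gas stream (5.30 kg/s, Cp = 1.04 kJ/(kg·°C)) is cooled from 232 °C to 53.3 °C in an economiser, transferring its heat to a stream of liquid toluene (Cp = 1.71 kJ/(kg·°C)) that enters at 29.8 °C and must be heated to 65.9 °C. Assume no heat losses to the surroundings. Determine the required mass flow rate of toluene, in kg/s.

Heat released by hot stream: Q = 5.30 × 1.04 × (232 − 53.3) = 984.99 kJ/s
Energy balance on cold side (adiabatic exchanger): Q = ṁ_c·Cp_c·(T_c,out − T_c,in)
ṁ_c = 984.99 / [1.71 × (65.9 − 29.8)] = 15.956 kg/s

ṁ_c = 16.0 kg/s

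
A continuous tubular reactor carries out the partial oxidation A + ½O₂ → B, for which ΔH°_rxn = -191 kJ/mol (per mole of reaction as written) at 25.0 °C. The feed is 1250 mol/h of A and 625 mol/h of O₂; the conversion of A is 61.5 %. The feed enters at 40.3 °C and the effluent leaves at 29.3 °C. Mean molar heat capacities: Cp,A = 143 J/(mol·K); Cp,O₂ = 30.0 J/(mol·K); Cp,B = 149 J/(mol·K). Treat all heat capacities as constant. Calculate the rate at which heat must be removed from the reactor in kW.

Extent of reaction ξ = 0.615 × 1250 = 768.75 mol/h
Reaction term: ξ·ΔH°_rxn = 768.75 × -191 = -146830 kJ/h
Sensible, feed 40.3→25 °C: -3021.7 kJ/h
Outlet flows (mol/h): A 481.25, O₂ 240.62, B 768.75
Sensible, products 25→29.3 °C: 819.5 kJ/h
Q = ΔH = -149030 kJ/h = -41.398 kW
Heat removed = 41.398 kW

Q_out = 41.4 kW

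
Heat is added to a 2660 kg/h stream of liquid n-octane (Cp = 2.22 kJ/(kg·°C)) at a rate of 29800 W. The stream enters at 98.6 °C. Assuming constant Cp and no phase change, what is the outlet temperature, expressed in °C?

T_out = 117 °C

Q = 29800 W = 107280 kJ/h
ΔT = Q/(ṁ·Cp) = 107280/(2660×2.22) = 18.167 K
T_out = 98.6 + 18.167 = 116.77 °C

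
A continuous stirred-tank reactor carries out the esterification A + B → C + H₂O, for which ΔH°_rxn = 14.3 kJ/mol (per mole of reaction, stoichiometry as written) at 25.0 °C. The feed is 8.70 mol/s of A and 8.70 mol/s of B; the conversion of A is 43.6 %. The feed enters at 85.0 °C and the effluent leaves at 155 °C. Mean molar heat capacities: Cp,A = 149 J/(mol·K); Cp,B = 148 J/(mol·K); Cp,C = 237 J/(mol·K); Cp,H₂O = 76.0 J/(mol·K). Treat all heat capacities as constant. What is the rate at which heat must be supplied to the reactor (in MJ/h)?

Q_in = 875 MJ/h

Extent of reaction ξ = 0.436 × 8.70 = 3.7932 mol/s
Reaction term: ξ·ΔH°_rxn = 3.7932 × 14.3 = 54.243 kJ/s
Sensible, feed 85.0→25 °C: -155.03 kJ/s
Outlet flows (mol/s): A 4.9068, B 4.9068, C 3.7932, H₂O 3.7932
Sensible, products 25→155 °C: 343.8 kJ/s
Q = ΔH = 243.01 kJ/s = 243.01 kW
Heat supplied = 874.82 MJ/h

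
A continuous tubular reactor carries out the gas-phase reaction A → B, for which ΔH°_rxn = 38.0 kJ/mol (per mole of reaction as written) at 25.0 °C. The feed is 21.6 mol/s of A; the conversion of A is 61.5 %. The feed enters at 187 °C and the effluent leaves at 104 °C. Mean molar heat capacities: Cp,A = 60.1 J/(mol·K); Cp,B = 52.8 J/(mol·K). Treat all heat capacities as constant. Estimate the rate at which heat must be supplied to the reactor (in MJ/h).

Extent of reaction ξ = 0.615 × 21.6 = 13.284 mol/s
Reaction term: ξ·ΔH°_rxn = 13.284 × 38.0 = 504.79 kJ/s
Sensible, feed 187→25 °C: -210.3 kJ/s
Outlet flows (mol/s): A 8.316, B 13.284
Sensible, products 25→104 °C: 94.894 kJ/s
Q = ΔH = 389.38 kJ/s = 389.38 kW
Heat supplied = 1401.8 MJ/h

Q_in = 1400 MJ/h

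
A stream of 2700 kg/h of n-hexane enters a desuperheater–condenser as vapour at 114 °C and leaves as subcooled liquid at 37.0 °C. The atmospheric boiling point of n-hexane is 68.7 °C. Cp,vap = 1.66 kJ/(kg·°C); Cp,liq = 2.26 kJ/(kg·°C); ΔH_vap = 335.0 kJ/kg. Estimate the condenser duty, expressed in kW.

Q_c = 361 kW

vapour 114→68.7 °C: -75.198 kJ/kg
condensation at 68.7 °C: -335 kJ/kg
liquid 68.7→37.0 °C: -71.642 kJ/kg
Δh = -75.198 + -335 + -71.642 = -481.84 kJ/kg
Q = ṁ·Δh = 2700 kg/h × -481.84 kJ/kg = -1.301e+06 kJ/h
|Q| = 361.38 kW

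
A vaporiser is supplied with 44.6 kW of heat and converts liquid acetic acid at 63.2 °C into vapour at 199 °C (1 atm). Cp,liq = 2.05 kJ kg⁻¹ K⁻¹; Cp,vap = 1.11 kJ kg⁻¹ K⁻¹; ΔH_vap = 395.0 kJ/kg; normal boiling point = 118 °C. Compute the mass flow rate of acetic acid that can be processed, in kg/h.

Δh = 2.05×(118−63.2) + 395.0 + 1.11×(199−118) = 597.25 kJ/kg
Q = 44.6 kW = 44.6 kJ/s = 160560 kJ/h
ṁ = Q/Δh = 160560 / 597.25 = 268.83 kg/h

ṁ = 269 kg/h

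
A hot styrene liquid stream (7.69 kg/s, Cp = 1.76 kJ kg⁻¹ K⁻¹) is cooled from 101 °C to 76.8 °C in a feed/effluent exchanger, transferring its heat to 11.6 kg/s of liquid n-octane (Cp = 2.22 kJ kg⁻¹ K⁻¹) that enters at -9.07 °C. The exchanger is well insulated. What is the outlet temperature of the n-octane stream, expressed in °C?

Heat released by hot stream: Q = 7.69 × 1.76 × (101 − 76.8) = 327.53 kJ/s
Energy balance on cold side (adiabatic exchanger): Q = ṁ_c·Cp_c·(T_c,out − T_c,in)
T_c,out = -9.07 + 327.53/(11.6 × 2.22) = 3.6487 °C

T_c,out = 3.65 °C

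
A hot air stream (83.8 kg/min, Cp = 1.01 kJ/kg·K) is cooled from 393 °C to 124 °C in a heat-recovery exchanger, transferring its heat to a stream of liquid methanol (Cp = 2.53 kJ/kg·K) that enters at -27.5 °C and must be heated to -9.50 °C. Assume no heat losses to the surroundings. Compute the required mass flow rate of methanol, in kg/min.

ṁ_c = 500 kg/min

Heat released by hot stream: Q = 83.8 × 1.01 × (393 − 124) = 22768 kJ/min
Energy balance on cold side (adiabatic exchanger): Q = ṁ_c·Cp_c·(T_c,out − T_c,in)
ṁ_c = 22768 / [2.53 × (-9.50 − -27.5)] = 499.95 kg/min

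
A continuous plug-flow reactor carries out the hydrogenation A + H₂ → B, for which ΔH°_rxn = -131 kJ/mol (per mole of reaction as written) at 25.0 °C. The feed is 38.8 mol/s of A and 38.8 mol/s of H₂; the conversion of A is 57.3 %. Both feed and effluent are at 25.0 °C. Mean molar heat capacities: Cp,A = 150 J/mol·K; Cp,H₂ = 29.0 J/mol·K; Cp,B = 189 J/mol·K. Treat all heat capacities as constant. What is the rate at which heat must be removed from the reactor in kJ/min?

Extent of reaction ξ = 0.573 × 38.8 = 22.232 mol/s
Reaction term: ξ·ΔH°_rxn = 22.232 × -131 = -2912.4 kJ/s
Q = ΔH = -2912.4 kJ/s = -2912.4 kW
Heat removed = 174750 kJ/min

Q_out = 175000 kJ/min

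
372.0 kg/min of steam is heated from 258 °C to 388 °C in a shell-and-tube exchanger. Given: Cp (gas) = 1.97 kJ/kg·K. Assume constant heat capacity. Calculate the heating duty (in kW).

Q = 1590 kW

Q = ṁ·Cp·ΔT = 372.0 × 1.97 × (388 − 258) = 95269 kJ/min
Converting: 95269 / 60 s = 1587.8 kW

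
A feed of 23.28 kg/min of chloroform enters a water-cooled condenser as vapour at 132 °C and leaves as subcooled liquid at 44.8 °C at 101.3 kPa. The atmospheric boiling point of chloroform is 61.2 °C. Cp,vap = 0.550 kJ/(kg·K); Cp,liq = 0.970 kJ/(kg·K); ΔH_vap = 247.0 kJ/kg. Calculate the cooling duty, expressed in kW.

vapour 132→61.2 °C: -38.94 kJ/kg
condensation at 61.2 °C: -247 kJ/kg
liquid 61.2→44.8 °C: -15.908 kJ/kg
Δh = -38.94 + -247 + -15.908 = -301.85 kJ/kg
Q = ṁ·Δh = 23.28 kg/min × -301.85 kJ/kg = -7027 kJ/min
|Q| = 117.12 kW

Q_c = 117 kW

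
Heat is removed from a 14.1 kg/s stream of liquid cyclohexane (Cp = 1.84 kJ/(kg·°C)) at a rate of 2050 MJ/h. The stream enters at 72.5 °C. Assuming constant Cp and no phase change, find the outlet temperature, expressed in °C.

T_out = 50.6 °C

Q = 2050 MJ/h = 569.44 kJ/s
ΔT = Q/(ṁ·Cp) = 569.44/(14.1×1.84) = 21.949 K
T_out = 72.5 − 21.949 = 50.551 °C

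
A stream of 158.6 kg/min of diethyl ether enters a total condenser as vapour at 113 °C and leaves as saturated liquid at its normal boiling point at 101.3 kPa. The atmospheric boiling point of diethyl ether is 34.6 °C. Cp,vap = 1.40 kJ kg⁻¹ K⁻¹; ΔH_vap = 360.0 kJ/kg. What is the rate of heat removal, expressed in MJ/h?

Q_c = 4470 MJ/h

vapour 113→34.6 °C: -109.76 kJ/kg
condensation at 34.6 °C: -360 kJ/kg
Δh = -109.76 + -360 = -469.76 kJ/kg
Q = ṁ·Δh = 158.6 kg/min × -469.76 kJ/kg = -74504 kJ/min
|Q| = 1241.7 kW = 4470.2 MJ/h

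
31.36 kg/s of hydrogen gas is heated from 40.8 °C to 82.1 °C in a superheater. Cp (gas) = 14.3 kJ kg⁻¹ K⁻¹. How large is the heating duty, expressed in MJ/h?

Q = 66700 MJ/h

Q = ṁ·Cp·ΔT = 31.36 × 14.3 × (82.1 − 40.8) = 18521 kJ/s
Heating duty = 66675 MJ/h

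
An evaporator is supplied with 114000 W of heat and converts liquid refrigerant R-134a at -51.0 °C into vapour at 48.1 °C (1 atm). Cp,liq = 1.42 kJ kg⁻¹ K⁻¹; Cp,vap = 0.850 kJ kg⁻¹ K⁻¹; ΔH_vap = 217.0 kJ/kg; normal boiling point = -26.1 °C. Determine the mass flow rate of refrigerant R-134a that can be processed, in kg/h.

Δh = 1.42×(-26.1−-51.0) + 217.0 + 0.850×(48.1−-26.1) = 315.43 kJ/kg
Q = 114000 W = 114 kJ/s = 410400 kJ/h
ṁ = Q/Δh = 410400 / 315.43 = 1301.1 kg/h

ṁ = 1300 kg/h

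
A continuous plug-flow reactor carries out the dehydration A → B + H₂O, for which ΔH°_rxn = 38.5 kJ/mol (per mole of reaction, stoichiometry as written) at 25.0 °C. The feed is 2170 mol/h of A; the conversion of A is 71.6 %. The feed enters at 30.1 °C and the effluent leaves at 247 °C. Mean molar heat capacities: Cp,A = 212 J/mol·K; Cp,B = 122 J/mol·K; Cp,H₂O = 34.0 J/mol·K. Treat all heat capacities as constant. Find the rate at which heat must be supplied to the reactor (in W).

Extent of reaction ξ = 0.716 × 2170 = 1553.7 mol/h
Reaction term: ξ·ΔH°_rxn = 1553.7 × 38.5 = 59818 kJ/h
Sensible, feed 30.1→25 °C: -2346.2 kJ/h
Outlet flows (mol/h): A 616.28, B 1553.7, H₂O 1553.7
Sensible, products 25→247 °C: 82813 kJ/h
Q = ΔH = 140290 kJ/h = 38.968 kW
Heat supplied = 38968 W

Q_in = 39000 W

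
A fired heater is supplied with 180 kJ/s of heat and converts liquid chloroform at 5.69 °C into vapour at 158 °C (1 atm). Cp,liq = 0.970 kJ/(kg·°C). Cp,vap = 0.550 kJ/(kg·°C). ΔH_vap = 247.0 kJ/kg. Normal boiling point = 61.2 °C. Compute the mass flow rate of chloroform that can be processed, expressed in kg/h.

Δh = 0.970×(61.2−5.69) + 247.0 + 0.550×(158−61.2) = 354.08 kJ/kg
Q = 180 kJ/s = 180 kJ/s = 648000 kJ/h
ṁ = Q/Δh = 648000 / 354.08 = 1830.1 kg/h

ṁ = 1830 kg/h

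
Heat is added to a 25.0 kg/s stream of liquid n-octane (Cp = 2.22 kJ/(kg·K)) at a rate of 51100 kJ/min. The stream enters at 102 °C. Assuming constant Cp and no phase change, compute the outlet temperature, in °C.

Q = 51100 kJ/min = 851.67 kJ/s
ΔT = Q/(ṁ·Cp) = 851.67/(25.0×2.22) = 15.345 K
T_out = 102 + 15.345 = 117.35 °C

T_out = 117 °C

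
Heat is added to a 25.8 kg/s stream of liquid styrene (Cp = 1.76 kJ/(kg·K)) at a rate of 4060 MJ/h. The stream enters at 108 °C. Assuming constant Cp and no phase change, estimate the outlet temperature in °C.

Q = 4060 MJ/h = 1127.8 kJ/s
ΔT = Q/(ṁ·Cp) = 1127.8/(25.8×1.76) = 24.837 K
T_out = 108 + 24.837 = 132.84 °C

T_out = 133 °C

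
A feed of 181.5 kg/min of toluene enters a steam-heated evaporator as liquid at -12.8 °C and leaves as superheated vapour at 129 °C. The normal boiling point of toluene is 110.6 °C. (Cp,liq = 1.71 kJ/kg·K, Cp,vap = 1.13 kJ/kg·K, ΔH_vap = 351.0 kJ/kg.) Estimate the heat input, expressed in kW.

liquid -12.8→110.6 °C: 211.01 kJ/kg
vaporisation at 110.6 °C: 351 kJ/kg
vapour 110.6→129 °C: 20.792 kJ/kg
Δh = 211.01 + 351 + 20.792 = 582.81 kJ/kg
Q = ṁ·Δh = 181.5 kg/min × 582.81 kJ/kg = 105780 kJ/min
|Q| = 1763 kW

Q = 1760 kW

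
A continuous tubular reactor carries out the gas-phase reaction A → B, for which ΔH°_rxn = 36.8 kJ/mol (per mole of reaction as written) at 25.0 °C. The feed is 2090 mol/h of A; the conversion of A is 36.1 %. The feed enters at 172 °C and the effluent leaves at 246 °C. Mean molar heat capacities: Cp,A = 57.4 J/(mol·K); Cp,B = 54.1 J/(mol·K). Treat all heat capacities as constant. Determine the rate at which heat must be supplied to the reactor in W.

Extent of reaction ξ = 0.361 × 2090 = 754.49 mol/h
Reaction term: ξ·ΔH°_rxn = 754.49 × 36.8 = 27765 kJ/h
Sensible, feed 172→25 °C: -17635 kJ/h
Outlet flows (mol/h): A 1335.5, B 754.49
Sensible, products 25→246 °C: 25962 kJ/h
Q = ΔH = 36092 kJ/h = 10.026 kW
Heat supplied = 10026 W

Q_in = 10000 W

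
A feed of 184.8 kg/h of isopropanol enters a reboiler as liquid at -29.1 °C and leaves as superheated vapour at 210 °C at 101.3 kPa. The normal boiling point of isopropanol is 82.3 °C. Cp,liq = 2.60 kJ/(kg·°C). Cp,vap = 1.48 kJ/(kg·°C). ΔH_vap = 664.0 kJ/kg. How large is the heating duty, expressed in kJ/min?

liquid -29.1→82.3 °C: 289.64 kJ/kg
vaporisation at 82.3 °C: 664 kJ/kg
vapour 82.3→210 °C: 189 kJ/kg
Δh = 289.64 + 664 + 189 = 1142.6 kJ/kg
Q = ṁ·Δh = 184.8 kg/h × 1142.6 kJ/kg = 211160 kJ/h
|Q| = 58.655 kW = 3519.3 kJ/min

Q = 3520 kJ/min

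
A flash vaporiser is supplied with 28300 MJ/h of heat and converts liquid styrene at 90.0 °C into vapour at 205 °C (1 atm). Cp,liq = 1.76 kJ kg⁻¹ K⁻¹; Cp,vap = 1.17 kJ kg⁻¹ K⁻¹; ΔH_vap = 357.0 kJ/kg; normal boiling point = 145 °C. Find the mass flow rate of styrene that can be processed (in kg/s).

ṁ = 15.0 kg/s

Δh = 1.76×(145−90.0) + 357.0 + 1.17×(205−145) = 524 kJ/kg
Q = 28300 MJ/h = 7861.1 kJ/s = 7861.1 kJ/s
ṁ = Q/Δh = 7861.1 / 524 = 15.002 kg/s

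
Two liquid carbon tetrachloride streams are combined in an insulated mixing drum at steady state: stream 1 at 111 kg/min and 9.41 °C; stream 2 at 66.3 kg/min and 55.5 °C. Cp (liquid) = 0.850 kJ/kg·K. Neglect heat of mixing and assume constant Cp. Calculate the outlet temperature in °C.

Adiabatic, steady state ⇒ Σ ṁᵢCp,ᵢ(T_out − Tᵢ) = 0
T_out = Σ ṁᵢCp,ᵢTᵢ / Σ ṁᵢCp,ᵢ
      = 4015.5 / 150.7 = 26.645 °C

T_out = 26.6 °C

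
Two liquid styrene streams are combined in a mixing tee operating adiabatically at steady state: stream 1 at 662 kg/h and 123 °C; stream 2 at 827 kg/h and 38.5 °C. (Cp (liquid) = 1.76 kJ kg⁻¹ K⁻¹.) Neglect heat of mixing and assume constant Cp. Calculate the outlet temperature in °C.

No heat crosses the boundary, so H_out = H_in.
T_out = Σ ṁᵢCp,ᵢTᵢ / Σ ṁᵢCp,ᵢ
      = 199350 / 2620.6 = 76.068 °C

T_out = 76.1 °C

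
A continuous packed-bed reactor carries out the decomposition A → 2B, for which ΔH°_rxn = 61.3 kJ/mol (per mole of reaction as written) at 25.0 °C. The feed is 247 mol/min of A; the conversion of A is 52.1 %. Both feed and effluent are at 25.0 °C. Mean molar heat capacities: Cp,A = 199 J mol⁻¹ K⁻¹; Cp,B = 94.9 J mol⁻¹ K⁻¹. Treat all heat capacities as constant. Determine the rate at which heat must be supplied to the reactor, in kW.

Extent of reaction ξ = 0.521 × 247 = 128.69 mol/min
Reaction term: ξ·ΔH°_rxn = 128.69 × 61.3 = 7888.5 kJ/min
Q = ΔH = 7888.5 kJ/min = 131.48 kW
Heat supplied = 131.48 kW

Q_in = 131 kW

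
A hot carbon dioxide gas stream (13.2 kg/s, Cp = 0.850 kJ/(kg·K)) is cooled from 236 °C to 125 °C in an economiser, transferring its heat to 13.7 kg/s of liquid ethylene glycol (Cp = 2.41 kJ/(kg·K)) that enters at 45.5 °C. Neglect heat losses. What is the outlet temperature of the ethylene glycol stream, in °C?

T_c,out = 83.2 °C

Heat released by hot stream: Q = 13.2 × 0.850 × (236 − 125) = 1245.4 kJ/s
Energy balance on cold side (adiabatic exchanger): Q = ṁ_c·Cp_c·(T_c,out − T_c,in)
T_c,out = 45.5 + 1245.4/(13.7 × 2.41) = 83.221 °C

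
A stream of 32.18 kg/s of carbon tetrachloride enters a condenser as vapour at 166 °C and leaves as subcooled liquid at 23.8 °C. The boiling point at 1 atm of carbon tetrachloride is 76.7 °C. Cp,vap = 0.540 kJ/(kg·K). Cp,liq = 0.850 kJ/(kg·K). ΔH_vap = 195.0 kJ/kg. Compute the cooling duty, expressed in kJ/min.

Q_c = 556000 kJ/min

vapour 166→76.7 °C: -48.222 kJ/kg
condensation at 76.7 °C: -195 kJ/kg
liquid 76.7→23.8 °C: -44.965 kJ/kg
Δh = -48.222 + -195 + -44.965 = -288.19 kJ/kg
Q = ṁ·Δh = 32.18 kg/s × -288.19 kJ/kg = -9273.9 kJ/s
|Q| = 9273.9 kW = 556430 kJ/min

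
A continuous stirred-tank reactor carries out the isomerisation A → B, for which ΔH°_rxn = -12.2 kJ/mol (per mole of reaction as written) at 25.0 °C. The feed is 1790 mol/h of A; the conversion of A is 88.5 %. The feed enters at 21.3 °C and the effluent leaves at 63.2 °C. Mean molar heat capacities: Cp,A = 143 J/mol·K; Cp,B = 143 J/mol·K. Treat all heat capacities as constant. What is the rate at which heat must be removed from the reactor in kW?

Extent of reaction ξ = 0.885 × 1790 = 1584.2 mol/h
Reaction term: ξ·ΔH°_rxn = 1584.2 × -12.2 = -19327 kJ/h
Sensible, feed 21.3→25 °C: 947.09 kJ/h
Outlet flows (mol/h): A 205.85, B 1584.2
Sensible, products 25→63.2 °C: 9778.1 kJ/h
Q = ΔH = -8601.5 kJ/h = -2.3893 kW
Heat removed = 2.3893 kW

Q_out = 2.39 kW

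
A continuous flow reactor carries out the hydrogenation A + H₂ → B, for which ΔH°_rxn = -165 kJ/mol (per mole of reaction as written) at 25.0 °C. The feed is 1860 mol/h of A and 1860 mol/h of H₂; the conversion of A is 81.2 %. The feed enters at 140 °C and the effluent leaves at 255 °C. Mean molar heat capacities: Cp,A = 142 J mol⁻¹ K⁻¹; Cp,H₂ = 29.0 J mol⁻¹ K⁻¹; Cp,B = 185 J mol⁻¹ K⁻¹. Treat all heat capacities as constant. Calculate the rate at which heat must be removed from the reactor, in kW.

Extent of reaction ξ = 0.812 × 1860 = 1510.3 mol/h
Reaction term: ξ·ΔH°_rxn = 1510.3 × -165 = -249200 kJ/h
Sensible, feed 140→25 °C: -36577 kJ/h
Outlet flows (mol/h): A 349.68, H₂ 349.68, B 1510.3
Sensible, products 25→255 °C: 78017 kJ/h
Q = ΔH = -207760 kJ/h = -57.712 kW
Heat removed = 57.712 kW

Q_out = 57.7 kW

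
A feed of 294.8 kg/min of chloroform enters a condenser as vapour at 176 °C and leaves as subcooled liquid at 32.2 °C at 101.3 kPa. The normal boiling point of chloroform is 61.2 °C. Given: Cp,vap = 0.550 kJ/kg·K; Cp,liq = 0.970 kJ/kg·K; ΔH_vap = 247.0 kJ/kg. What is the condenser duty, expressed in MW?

Q_c = 1.66 MW

vapour 176→61.2 °C: -63.14 kJ/kg
condensation at 61.2 °C: -247 kJ/kg
liquid 61.2→32.2 °C: -28.13 kJ/kg
Δh = -63.14 + -247 + -28.13 = -338.27 kJ/kg
Q = ṁ·Δh = 294.8 kg/min × -338.27 kJ/kg = -99722 kJ/min
|Q| = 1662 kW = 1.662 MW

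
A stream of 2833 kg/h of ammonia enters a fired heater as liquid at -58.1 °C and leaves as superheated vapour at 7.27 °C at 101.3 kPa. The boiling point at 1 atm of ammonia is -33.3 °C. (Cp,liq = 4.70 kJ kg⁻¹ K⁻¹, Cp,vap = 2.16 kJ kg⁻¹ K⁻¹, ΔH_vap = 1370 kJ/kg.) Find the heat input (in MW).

liquid -58.1→-33.3 °C: 116.56 kJ/kg
vaporisation at -33.3 °C: 1370 kJ/kg
vapour -33.3→7.27 °C: 87.631 kJ/kg
Δh = 116.56 + 1370 + 87.631 = 1574.2 kJ/kg
Q = ṁ·Δh = 2833 kg/h × 1574.2 kJ/kg = 4.4597e+06 kJ/h
|Q| = 1238.8 kW = 1.2388 MW

Q = 1.24 MW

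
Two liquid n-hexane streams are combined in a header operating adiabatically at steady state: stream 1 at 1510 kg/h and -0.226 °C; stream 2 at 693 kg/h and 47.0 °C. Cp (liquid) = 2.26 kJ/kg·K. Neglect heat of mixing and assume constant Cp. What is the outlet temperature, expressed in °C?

T_out = 14.6 °C

Adiabatic, steady state ⇒ Σ ṁᵢCp,ᵢ(T_out − Tᵢ) = 0
T_out = Σ ṁᵢCp,ᵢTᵢ / Σ ṁᵢCp,ᵢ
      = 72839 / 4978.8 = 14.63 °C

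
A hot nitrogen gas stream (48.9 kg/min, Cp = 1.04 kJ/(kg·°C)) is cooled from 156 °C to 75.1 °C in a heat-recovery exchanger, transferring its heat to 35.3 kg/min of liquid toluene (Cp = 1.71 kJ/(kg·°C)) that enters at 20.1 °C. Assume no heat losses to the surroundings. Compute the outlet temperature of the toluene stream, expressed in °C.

T_c,out = 88.3 °C

Heat released by hot stream: Q = 48.9 × 1.04 × (156 − 75.1) = 4114.3 kJ/min
Energy balance on cold side (adiabatic exchanger): Q = ṁ_c·Cp_c·(T_c,out − T_c,in)
T_c,out = 20.1 + 4114.3/(35.3 × 1.71) = 88.258 °C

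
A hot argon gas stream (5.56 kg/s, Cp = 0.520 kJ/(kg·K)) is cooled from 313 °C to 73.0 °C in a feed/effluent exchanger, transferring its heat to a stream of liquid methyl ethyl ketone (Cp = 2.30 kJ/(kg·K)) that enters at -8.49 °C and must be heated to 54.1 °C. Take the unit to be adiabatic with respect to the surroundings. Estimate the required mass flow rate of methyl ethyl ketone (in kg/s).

Heat released by hot stream: Q = 5.56 × 0.520 × (313 − 73.0) = 693.89 kJ/s
Energy balance on cold side (adiabatic exchanger): Q = ṁ_c·Cp_c·(T_c,out − T_c,in)
ṁ_c = 693.89 / [2.30 × (54.1 − -8.49)] = 4.8201 kg/s

ṁ_c = 4.82 kg/s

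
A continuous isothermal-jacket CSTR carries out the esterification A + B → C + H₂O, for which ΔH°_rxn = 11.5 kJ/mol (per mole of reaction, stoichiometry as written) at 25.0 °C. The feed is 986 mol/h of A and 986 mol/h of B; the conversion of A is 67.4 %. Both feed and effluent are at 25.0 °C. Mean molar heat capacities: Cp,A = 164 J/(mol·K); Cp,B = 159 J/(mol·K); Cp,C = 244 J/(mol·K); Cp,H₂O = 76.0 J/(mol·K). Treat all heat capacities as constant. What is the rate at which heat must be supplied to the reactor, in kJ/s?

Q_in = 2.12 kJ/s

Extent of reaction ξ = 0.674 × 986 = 664.56 mol/h
Reaction term: ξ·ΔH°_rxn = 664.56 × 11.5 = 7642.5 kJ/h
Q = ΔH = 7642.5 kJ/h = 2.1229 kW
Heat supplied = 2.1229 kJ/s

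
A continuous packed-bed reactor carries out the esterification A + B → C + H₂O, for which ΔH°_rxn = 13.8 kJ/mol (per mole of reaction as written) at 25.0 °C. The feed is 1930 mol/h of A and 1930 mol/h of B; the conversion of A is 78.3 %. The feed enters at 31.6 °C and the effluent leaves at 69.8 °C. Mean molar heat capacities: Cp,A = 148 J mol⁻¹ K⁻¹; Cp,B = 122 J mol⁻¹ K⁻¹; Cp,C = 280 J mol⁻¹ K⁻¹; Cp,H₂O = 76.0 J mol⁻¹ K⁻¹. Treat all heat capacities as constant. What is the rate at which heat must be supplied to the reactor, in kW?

Extent of reaction ξ = 0.783 × 1930 = 1511.2 mol/h
Reaction term: ξ·ΔH°_rxn = 1511.2 × 13.8 = 20854 kJ/h
Sensible, feed 31.6→25 °C: -3439.3 kJ/h
Outlet flows (mol/h): A 418.81, B 418.81, C 1511.2, H₂O 1511.2
Sensible, products 25→69.8 °C: 29168 kJ/h
Q = ΔH = 46583 kJ/h = 12.94 kW
Heat supplied = 12.94 kW

Q_in = 12.9 kW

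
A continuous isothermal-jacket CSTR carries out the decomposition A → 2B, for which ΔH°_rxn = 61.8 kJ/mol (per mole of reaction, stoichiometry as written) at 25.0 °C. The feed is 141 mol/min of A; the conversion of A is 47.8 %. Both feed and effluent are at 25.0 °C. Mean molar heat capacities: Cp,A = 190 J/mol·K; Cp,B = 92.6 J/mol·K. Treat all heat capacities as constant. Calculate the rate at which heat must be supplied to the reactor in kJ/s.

Extent of reaction ξ = 0.478 × 141 = 67.398 mol/min
Reaction term: ξ·ΔH°_rxn = 67.398 × 61.8 = 4165.2 kJ/min
Q = ΔH = 4165.2 kJ/min = 69.42 kW
Heat supplied = 69.42 kJ/s

Q_in = 69.4 kJ/s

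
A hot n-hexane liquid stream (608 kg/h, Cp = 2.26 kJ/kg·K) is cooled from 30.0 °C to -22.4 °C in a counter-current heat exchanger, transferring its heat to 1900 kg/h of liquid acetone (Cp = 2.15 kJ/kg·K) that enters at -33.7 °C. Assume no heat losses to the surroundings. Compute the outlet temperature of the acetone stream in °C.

Heat released by hot stream: Q = 608 × 2.26 × (30.0 − -22.4) = 72002 kJ/h
Energy balance on cold side (adiabatic exchanger): Q = ṁ_c·Cp_c·(T_c,out − T_c,in)
T_c,out = -33.7 + 72002/(1900 × 2.15) = -16.074 °C

T_c,out = -16.1 °C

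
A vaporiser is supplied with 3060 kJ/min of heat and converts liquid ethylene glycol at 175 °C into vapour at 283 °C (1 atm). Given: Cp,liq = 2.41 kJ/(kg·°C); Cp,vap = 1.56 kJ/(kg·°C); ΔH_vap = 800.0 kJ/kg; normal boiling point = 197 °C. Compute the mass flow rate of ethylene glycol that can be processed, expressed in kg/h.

ṁ = 186 kg/h

Δh = 2.41×(197−175) + 800.0 + 1.56×(283−197) = 987.18 kJ/kg
Q = 3060 kJ/min = 51 kJ/s = 183600 kJ/h
ṁ = Q/Δh = 183600 / 987.18 = 185.98 kg/h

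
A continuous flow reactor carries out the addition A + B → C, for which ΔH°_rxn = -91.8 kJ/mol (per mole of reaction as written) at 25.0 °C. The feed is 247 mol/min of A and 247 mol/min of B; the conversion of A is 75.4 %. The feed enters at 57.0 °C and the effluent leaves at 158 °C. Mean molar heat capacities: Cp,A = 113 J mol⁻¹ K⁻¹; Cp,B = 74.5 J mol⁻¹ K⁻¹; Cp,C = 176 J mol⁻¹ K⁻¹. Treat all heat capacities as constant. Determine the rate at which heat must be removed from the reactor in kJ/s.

Q_out = 212 kJ/s

Extent of reaction ξ = 0.754 × 247 = 186.24 mol/min
Reaction term: ξ·ΔH°_rxn = 186.24 × -91.8 = -17097 kJ/min
Sensible, feed 57.0→25 °C: -1482 kJ/min
Outlet flows (mol/min): A 60.762, B 60.762, C 186.24
Sensible, products 25→158 °C: 5874.7 kJ/min
Q = ΔH = -12704 kJ/min = -211.73 kW
Heat removed = 211.73 kJ/s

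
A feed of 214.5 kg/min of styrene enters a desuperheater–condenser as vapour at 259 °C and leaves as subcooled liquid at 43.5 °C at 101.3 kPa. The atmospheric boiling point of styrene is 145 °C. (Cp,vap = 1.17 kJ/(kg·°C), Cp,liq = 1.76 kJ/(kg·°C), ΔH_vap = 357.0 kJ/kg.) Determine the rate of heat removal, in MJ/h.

vapour 259→145 °C: -133.38 kJ/kg
condensation at 145 °C: -357 kJ/kg
liquid 145→43.5 °C: -178.64 kJ/kg
Δh = -133.38 + -357 + -178.64 = -669.02 kJ/kg
Q = ṁ·Δh = 214.5 kg/min × -669.02 kJ/kg = -143500 kJ/min
|Q| = 2391.7 kW = 8610.3 MJ/h

Q_c = 8610 MJ/h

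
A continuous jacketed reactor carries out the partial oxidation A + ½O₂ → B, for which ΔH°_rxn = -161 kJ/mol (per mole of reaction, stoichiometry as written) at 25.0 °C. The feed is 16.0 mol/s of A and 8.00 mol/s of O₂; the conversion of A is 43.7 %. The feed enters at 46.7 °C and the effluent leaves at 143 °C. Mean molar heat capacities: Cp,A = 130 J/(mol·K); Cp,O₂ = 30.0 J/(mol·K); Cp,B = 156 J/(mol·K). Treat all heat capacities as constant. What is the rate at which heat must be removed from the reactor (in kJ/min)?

Extent of reaction ξ = 0.437 × 16.0 = 6.992 mol/s
Reaction term: ξ·ΔH°_rxn = 6.992 × -161 = -1125.7 kJ/s
Sensible, feed 46.7→25 °C: -50.344 kJ/s
Outlet flows (mol/s): A 9.008, O₂ 4.504, B 6.992
Sensible, products 25→143 °C: 282.84 kJ/s
Q = ΔH = -893.22 kJ/s = -893.22 kW
Heat removed = 53593 kJ/min

Q_out = 53600 kJ/min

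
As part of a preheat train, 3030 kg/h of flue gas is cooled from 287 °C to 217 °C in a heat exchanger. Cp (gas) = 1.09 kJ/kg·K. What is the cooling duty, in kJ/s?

Q = ṁ·Cp·ΔT = 3030 × 1.09 × (217 − 287) = -231190 kJ/h
Converting: 231190 / 3600 s = 64.219 kW

Q_c = 64.2 kJ/s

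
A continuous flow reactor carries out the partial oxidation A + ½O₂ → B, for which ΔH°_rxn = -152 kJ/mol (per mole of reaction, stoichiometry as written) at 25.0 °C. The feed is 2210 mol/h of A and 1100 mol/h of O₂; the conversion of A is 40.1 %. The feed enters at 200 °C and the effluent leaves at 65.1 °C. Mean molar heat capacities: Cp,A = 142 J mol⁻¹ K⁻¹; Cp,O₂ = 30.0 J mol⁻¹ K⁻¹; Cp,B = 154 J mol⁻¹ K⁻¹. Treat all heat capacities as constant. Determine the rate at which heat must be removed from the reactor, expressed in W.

Q_out = 50400 W

Extent of reaction ξ = 0.401 × 2210 = 886.21 mol/h
Reaction term: ξ·ΔH°_rxn = 886.21 × -152 = -134700 kJ/h
Sensible, feed 200→25 °C: -60694 kJ/h
Outlet flows (mol/h): A 1323.8, O₂ 656.89, B 886.21
Sensible, products 25→65.1 °C: 13801 kJ/h
Q = ΔH = -181600 kJ/h = -50.443 kW
Heat removed = 50443 W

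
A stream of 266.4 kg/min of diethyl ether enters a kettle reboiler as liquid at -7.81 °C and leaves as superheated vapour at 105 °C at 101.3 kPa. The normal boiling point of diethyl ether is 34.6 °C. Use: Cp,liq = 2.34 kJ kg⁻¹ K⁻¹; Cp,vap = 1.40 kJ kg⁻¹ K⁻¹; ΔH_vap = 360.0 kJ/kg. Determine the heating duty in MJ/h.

liquid -7.81→34.6 °C: 99.239 kJ/kg
vaporisation at 34.6 °C: 360 kJ/kg
vapour 34.6→105 °C: 98.56 kJ/kg
Δh = 99.239 + 360 + 98.56 = 557.8 kJ/kg
Q = ṁ·Δh = 266.4 kg/min × 557.8 kJ/kg = 148600 kJ/min
|Q| = 2476.6 kW = 8915.9 MJ/h

Q = 8920 MJ/h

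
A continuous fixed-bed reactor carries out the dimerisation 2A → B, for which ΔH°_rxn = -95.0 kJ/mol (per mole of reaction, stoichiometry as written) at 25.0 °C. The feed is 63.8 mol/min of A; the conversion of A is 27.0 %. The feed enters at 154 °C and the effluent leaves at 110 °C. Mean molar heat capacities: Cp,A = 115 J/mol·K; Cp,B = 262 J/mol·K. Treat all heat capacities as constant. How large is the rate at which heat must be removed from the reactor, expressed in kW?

Extent of reaction ξ = 0.270 × 63.8 / 2 = 8.613 mol/min
Reaction term: ξ·ΔH°_rxn = 8.613 × -95.0 = -818.23 kJ/min
Sensible, feed 154→25 °C: -946.47 kJ/min
Outlet flows (mol/min): A 46.574, B 8.613
Sensible, products 25→110 °C: 647.07 kJ/min
Q = ΔH = -1117.6 kJ/min = -18.627 kW
Heat removed = 18.627 kW

Q_out = 18.6 kW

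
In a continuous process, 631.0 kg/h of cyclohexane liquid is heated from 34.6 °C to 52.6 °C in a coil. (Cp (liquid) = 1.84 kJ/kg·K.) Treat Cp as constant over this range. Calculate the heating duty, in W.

Q = ṁ·Cp·ΔT = 631.0 × 1.84 × (52.6 − 34.6) = 20899 kJ/h
Converting: 20899 / 3600 s = 5.8052 kW
Heating duty = 5805.2 W

Q = 5810 W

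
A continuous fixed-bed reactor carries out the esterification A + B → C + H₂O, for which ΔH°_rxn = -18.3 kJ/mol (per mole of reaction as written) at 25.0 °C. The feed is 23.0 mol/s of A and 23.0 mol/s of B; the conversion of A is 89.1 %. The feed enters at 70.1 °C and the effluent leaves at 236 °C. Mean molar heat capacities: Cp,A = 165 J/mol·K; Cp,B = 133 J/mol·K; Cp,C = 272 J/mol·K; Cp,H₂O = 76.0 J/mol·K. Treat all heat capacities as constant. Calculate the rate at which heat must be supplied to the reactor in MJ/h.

Extent of reaction ξ = 0.891 × 23.0 = 20.493 mol/s
Reaction term: ξ·ΔH°_rxn = 20.493 × -18.3 = -375.02 kJ/s
Sensible, feed 70.1→25 °C: -309.12 kJ/s
Outlet flows (mol/s): A 2.507, B 2.507, C 20.493, H₂O 20.493
Sensible, products 25→236 °C: 1662.4 kJ/s
Q = ΔH = 978.26 kJ/s = 978.26 kW
Heat supplied = 3521.7 MJ/h

Q_in = 3520 MJ/h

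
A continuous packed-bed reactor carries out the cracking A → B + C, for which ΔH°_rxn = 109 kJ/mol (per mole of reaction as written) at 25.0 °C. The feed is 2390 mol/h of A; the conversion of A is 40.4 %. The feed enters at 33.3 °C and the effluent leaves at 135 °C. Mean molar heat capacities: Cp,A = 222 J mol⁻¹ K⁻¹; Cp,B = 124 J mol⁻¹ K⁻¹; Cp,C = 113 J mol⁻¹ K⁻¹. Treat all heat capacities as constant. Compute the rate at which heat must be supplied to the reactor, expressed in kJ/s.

Q_in = 44.7 kJ/s

Extent of reaction ξ = 0.404 × 2390 = 965.56 mol/h
Reaction term: ξ·ΔH°_rxn = 965.56 × 109 = 105250 kJ/h
Sensible, feed 33.3→25 °C: -4403.8 kJ/h
Outlet flows (mol/h): A 1424.4, B 965.56, C 965.56
Sensible, products 25→135 °C: 59957 kJ/h
Q = ΔH = 160800 kJ/h = 44.666 kW
Heat supplied = 44.666 kJ/s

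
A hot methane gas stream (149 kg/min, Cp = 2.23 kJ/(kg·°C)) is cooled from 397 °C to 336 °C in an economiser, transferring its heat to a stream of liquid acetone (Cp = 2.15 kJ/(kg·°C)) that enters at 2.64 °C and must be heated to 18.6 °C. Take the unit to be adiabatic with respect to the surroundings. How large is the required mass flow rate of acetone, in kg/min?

Heat released by hot stream: Q = 149 × 2.23 × (397 − 336) = 20268 kJ/min
Energy balance on cold side (adiabatic exchanger): Q = ṁ_c·Cp_c·(T_c,out − T_c,in)
ṁ_c = 20268 / [2.15 × (18.6 − 2.64)] = 590.68 kg/min

ṁ_c = 591 kg/min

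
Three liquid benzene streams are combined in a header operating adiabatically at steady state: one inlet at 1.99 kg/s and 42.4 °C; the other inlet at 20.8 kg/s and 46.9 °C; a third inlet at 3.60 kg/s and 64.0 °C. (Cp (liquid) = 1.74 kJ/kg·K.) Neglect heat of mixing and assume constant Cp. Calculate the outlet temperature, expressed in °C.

T_out = 48.9 °C

Adiabatic, steady state ⇒ Σ ṁᵢCp,ᵢ(T_out − Tᵢ) = 0
Σ ṁᵢCp,ᵢTᵢ = 1.99×1.74×42.4 + 20.8×1.74×46.9 + 3.60×1.74×64.0 = 2245.1
Σ ṁᵢCp,ᵢ = 1.99×1.74 + 20.8×1.74 + 3.60×1.74 = 45.919
T_out = 2245.1 / 45.919 = 48.893 °C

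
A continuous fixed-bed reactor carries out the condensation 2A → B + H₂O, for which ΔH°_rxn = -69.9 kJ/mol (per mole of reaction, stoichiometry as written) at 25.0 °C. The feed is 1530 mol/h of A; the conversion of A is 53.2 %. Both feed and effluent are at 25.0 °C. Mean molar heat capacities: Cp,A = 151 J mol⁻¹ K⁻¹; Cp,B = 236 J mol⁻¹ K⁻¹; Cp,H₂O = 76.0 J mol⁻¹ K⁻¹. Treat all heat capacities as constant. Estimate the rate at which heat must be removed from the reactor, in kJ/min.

Q_out = 474 kJ/min

Extent of reaction ξ = 0.532 × 1530 / 2 = 406.98 mol/h
Reaction term: ξ·ΔH°_rxn = 406.98 × -69.9 = -28448 kJ/h
Q = ΔH = -28448 kJ/h = -7.9022 kW
Heat removed = 474.13 kJ/min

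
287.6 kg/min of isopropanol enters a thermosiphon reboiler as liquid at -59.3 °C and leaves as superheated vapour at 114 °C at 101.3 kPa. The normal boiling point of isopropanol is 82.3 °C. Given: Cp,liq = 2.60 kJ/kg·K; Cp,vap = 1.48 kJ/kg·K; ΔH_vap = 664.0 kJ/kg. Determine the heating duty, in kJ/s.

liquid -59.3→82.3 °C: 368.16 kJ/kg
vaporisation at 82.3 °C: 664 kJ/kg
vapour 82.3→114 °C: 46.916 kJ/kg
Δh = 368.16 + 664 + 46.916 = 1079.1 kJ/kg
Q = ṁ·Δh = 287.6 kg/min × 1079.1 kJ/kg = 310340 kJ/min
|Q| = 5172.4 kW

Q = 5170 kJ/s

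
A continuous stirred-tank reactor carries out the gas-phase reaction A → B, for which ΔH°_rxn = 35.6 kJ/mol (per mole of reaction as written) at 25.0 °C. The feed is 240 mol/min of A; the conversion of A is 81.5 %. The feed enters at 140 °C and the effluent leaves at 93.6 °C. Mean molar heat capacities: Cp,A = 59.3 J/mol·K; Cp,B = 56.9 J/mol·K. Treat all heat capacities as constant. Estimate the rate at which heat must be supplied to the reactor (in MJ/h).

Extent of reaction ξ = 0.815 × 240 = 195.6 mol/min
Reaction term: ξ·ΔH°_rxn = 195.6 × 35.6 = 6963.4 kJ/min
Sensible, feed 140→25 °C: -1636.7 kJ/min
Outlet flows (mol/min): A 44.4, B 195.6
Sensible, products 25→93.6 °C: 944.11 kJ/min
Q = ΔH = 6270.8 kJ/min = 104.51 kW
Heat supplied = 376.25 MJ/h

Q_in = 376 MJ/h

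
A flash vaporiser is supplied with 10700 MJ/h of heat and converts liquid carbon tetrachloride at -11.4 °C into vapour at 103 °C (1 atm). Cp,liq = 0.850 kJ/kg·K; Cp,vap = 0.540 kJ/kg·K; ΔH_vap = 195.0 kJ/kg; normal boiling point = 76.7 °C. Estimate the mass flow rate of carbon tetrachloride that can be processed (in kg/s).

Δh = 0.850×(76.7−-11.4) + 195.0 + 0.540×(103−76.7) = 284.09 kJ/kg
Q = 10700 MJ/h = 2972.2 kJ/s = 2972.2 kJ/s
ṁ = Q/Δh = 2972.2 / 284.09 = 10.462 kg/s

ṁ = 10.5 kg/s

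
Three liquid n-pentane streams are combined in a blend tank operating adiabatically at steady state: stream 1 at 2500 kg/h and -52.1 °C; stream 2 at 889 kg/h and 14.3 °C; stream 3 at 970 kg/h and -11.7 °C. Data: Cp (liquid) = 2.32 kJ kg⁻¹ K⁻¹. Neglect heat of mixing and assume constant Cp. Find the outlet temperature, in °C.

Energy balance with Q = 0: Σ ṁᵢCp,ᵢ(T_out − Tᵢ) = 0
T_out = Σ ṁᵢCp,ᵢTᵢ / Σ ṁᵢCp,ᵢ
      = -299020 / 10113 = -29.568 °C

T_out = -29.6 °C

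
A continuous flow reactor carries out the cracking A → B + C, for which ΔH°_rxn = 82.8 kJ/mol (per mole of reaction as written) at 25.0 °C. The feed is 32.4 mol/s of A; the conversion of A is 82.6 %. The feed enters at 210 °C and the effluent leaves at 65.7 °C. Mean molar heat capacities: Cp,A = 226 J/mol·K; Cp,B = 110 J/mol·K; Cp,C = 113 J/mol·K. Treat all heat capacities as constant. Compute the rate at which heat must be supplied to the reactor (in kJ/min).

Extent of reaction ξ = 0.826 × 32.4 = 26.762 mol/s
Reaction term: ξ·ΔH°_rxn = 26.762 × 82.8 = 2215.9 kJ/s
Sensible, feed 210→25 °C: -1354.6 kJ/s
Outlet flows (mol/s): A 5.6376, B 26.762, C 26.762
Sensible, products 25→65.7 °C: 294.75 kJ/s
Q = ΔH = 1156 kJ/s = 1156 kW
Heat supplied = 69362 kJ/min

Q_in = 69400 kJ/min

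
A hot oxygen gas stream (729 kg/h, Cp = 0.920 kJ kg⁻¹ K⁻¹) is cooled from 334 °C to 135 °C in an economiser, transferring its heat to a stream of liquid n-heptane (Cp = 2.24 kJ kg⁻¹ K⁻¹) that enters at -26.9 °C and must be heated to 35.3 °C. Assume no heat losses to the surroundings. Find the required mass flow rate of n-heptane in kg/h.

Heat released by hot stream: Q = 729 × 0.920 × (334 − 135) = 133470 kJ/h
Energy balance on cold side (adiabatic exchanger): Q = ṁ_c·Cp_c·(T_c,out − T_c,in)
ṁ_c = 133470 / [2.24 × (35.3 − -26.9)] = 957.92 kg/h

ṁ_c = 958 kg/h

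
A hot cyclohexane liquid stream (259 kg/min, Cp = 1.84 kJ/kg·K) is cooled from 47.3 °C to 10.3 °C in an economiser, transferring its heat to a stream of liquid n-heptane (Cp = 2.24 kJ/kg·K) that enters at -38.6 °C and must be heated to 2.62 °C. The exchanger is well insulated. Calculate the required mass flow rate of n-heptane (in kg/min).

ṁ_c = 191 kg/min

Heat released by hot stream: Q = 259 × 1.84 × (47.3 − 10.3) = 17633 kJ/min
Energy balance on cold side (adiabatic exchanger): Q = ṁ_c·Cp_c·(T_c,out − T_c,in)
ṁ_c = 17633 / [2.24 × (2.62 − -38.6)] = 190.97 kg/min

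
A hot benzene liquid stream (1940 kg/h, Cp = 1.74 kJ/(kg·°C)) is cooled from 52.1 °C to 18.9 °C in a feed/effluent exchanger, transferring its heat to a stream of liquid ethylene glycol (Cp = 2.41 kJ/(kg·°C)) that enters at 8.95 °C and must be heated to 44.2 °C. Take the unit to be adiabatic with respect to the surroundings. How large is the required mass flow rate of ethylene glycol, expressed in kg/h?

ṁ_c = 1320 kg/h

Heat released by hot stream: Q = 1940 × 1.74 × (52.1 − 18.9) = 112070 kJ/h
Energy balance on cold side (adiabatic exchanger): Q = ṁ_c·Cp_c·(T_c,out − T_c,in)
ṁ_c = 112070 / [2.41 × (44.2 − 8.95)] = 1319.2 kg/h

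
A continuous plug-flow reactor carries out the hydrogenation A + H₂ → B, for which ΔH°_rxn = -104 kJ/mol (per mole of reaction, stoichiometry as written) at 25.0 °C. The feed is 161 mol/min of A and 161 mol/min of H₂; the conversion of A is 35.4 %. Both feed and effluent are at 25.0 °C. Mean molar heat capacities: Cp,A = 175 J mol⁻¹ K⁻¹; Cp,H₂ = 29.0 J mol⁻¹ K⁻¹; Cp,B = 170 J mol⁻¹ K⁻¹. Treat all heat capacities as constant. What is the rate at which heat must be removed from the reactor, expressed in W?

Extent of reaction ξ = 0.354 × 161 = 56.994 mol/min
Reaction term: ξ·ΔH°_rxn = 56.994 × -104 = -5927.4 kJ/min
Q = ΔH = -5927.4 kJ/min = -98.79 kW
Heat removed = 98790 W

Q_out = 98800 W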